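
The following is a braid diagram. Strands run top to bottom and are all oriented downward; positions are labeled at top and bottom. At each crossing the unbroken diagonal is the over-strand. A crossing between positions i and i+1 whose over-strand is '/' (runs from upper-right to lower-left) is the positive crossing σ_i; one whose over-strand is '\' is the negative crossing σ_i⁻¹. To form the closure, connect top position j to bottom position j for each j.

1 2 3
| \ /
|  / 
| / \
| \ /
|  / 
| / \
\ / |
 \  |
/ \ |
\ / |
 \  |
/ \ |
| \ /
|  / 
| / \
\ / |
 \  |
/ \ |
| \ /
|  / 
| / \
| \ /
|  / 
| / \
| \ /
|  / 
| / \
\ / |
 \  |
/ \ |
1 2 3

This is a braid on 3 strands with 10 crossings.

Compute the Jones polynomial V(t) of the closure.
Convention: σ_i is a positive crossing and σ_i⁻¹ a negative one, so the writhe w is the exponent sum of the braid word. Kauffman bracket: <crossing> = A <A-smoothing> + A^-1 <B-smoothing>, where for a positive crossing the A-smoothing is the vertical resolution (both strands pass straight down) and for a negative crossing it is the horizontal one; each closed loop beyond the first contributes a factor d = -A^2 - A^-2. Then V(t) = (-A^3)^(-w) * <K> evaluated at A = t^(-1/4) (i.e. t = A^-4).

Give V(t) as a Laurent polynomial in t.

t^7 - 3*t^6 + 6*t^5 - 9*t^4 + 11*t^3 - 12*t^2 + 11*t - 8 + 6*t^-1 - 3*t^-2 + t^-3

Derivation:
Reading the diagram top to bottom ('/'-over between positions i,i+1 = s_i, '\'-over = s_i^-1): braid word = s2 s2 s1^-1 s1^-1 s2 s1^-1 s2 s2 s2 s1^-1.
Braid: s2 s2 s1^-1 s1^-1 s2 s1^-1 s2 s2 s2 s1^-1 on 3 strands, 10 crossings.
Writhe w = (#positive) - (#negative) = 6 - 4 = 2.
State-sum expansion of <K>. There are 2^10 = 1024 states.
Smooth each crossing (0=||, 1=⌣⌢); contribution A^(Σ sign_k(1-2s_k)) * d^(L-1).
Tabulate the states by total A-exponent and number of loops L (A-exp: L × count):
  A^10: L=5 ×1
  A^8: L=4 ×10
  A^6: L=3 ×41, L=5 ×4
  A^4: L=2 ×81, L=4 ×38, L=6 ×1
  A^2: L=1 ×71, L=3 ×117, L=5 ×22
  A^0: L=2 ×154, L=4 ×91, L=6 ×7
  A^-2: L=3 ×168, L=5 ×41, L=7 ×1
  A^-4: L=4 ×110, L=6 ×10
  A^-6: L=5 ×44, L=7 ×1
  A^-8: L=6 ×10
  A^-10: L=7 ×1
Each group contributes A^e * Σ count * d^(L-1):
Powers of d = -A^2 - A^-2: d^2 = A^4 + 2 + A^-4; d^3 = -A^6 - 3*A^2 - 3*A^-2 - A^-6; d^4 = A^8 + 4*A^4 + 6 + 4*A^-4 + A^-8; d^5 = -A^10 - 5*A^6 - 10*A^2 - 10*A^-2 - 5*A^-6 - A^-10; d^6 = A^12 + 6*A^8 + 15*A^4 + 20 + 15*A^-4 + 6*A^-8 + A^-12.
  A^10 * (d^4) = A^18 + 4*A^14 + 6*A^10 + 4*A^6 + A^2
  A^8 * (10*d^3) = -10*A^14 - 30*A^10 - 30*A^6 - 10*A^2
  A^6 * (41*d^2 + 4*d^4) = 4*A^14 + 57*A^10 + 106*A^6 + 57*A^2 + 4*A^-2
  A^4 * (81*d + 38*d^3 + d^5) = -A^14 - 43*A^10 - 205*A^6 - 205*A^2 - 43*A^-2 - A^-6
  A^2 * (71 + 117*d^2 + 22*d^4) = 22*A^10 + 205*A^6 + 437*A^2 + 205*A^-2 + 22*A^-6
  A^0 * (154*d + 91*d^3 + 7*d^5) = -7*A^10 - 126*A^6 - 497*A^2 - 497*A^-2 - 126*A^-6 - 7*A^-10
  A^-2 * (168*d^2 + 41*d^4 + d^6) = A^10 + 47*A^6 + 347*A^2 + 602*A^-2 + 347*A^-6 + 47*A^-10 + A^-14
  A^-4 * (110*d^3 + 10*d^5) = -10*A^6 - 160*A^2 - 430*A^-2 - 430*A^-6 - 160*A^-10 - 10*A^-14
  A^-6 * (44*d^4 + d^6) = A^6 + 50*A^2 + 191*A^-2 + 284*A^-6 + 191*A^-10 + 50*A^-14 + A^-18
  A^-8 * (10*d^5) = -10*A^2 - 50*A^-2 - 100*A^-6 - 100*A^-10 - 50*A^-14 - 10*A^-18
  A^-10 * (d^6) = A^2 + 6*A^-2 + 15*A^-6 + 20*A^-10 + 15*A^-14 + 6*A^-18 + A^-22
Summing the groups: <K> = A^18 - 3*A^14 + 6*A^10 - 8*A^6 + 11*A^2 - 12*A^-2 + 11*A^-6 - 9*A^-10 + 6*A^-14 - 3*A^-18 + A^-22
Normalise by the writhe: (-A^3)^(-w) = (-A^3)^(-2) = A^-6, so f(A) = A^-6 * <K> = A^12 - 3*A^8 + 6*A^4 - 8 + 11*A^-4 - 12*A^-8 + 11*A^-12 - 9*A^-16 + 6*A^-20 - 3*A^-24 + A^-28.
Substitute A = t^(-1/4), i.e. A^e → t^(-e/4): V(t) = t^7 - 3*t^6 + 6*t^5 - 9*t^4 + 11*t^3 - 12*t^2 + 11*t - 8 + 6*t^-1 - 3*t^-2 + t^-3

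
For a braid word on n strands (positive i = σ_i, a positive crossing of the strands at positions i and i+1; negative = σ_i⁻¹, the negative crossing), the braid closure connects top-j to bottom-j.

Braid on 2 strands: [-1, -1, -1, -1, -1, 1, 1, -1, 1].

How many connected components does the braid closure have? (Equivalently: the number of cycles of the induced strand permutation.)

Track the strand permutation on 2 strands, starting from identity.
  step 1: s1^-1 swaps positions 1,2 -> [2 1]
  step 2: s1^-1 swaps positions 1,2 -> [1 2]
  step 3: s1^-1 swaps positions 1,2 -> [2 1]
  step 4: s1^-1 swaps positions 1,2 -> [1 2]
  step 5: s1^-1 swaps positions 1,2 -> [2 1]
  step 6: s1 swaps positions 1,2 -> [1 2]
  step 7: s1 swaps positions 1,2 -> [2 1]
  step 8: s1^-1 swaps positions 1,2 -> [1 2]
  step 9: s1 swaps positions 1,2 -> [2 1]
Final permutation (position -> original strand): [2 1]
Closure components = cycle count of this permutation = 1.

Answer: 1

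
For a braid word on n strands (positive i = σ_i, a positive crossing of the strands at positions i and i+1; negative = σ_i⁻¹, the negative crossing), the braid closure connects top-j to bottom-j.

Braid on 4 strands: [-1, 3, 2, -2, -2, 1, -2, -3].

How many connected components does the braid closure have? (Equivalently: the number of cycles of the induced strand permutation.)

2

Derivation:
Track the strand permutation on 4 strands, starting from identity.
  step 1: s1^-1 swaps positions 1,2 -> [2 1 3 4]
  step 2: s3 swaps positions 3,4 -> [2 1 4 3]
  step 3: s2 swaps positions 2,3 -> [2 4 1 3]
  step 4: s2^-1 swaps positions 2,3 -> [2 1 4 3]
  step 5: s2^-1 swaps positions 2,3 -> [2 4 1 3]
  step 6: s1 swaps positions 1,2 -> [4 2 1 3]
  step 7: s2^-1 swaps positions 2,3 -> [4 1 2 3]
  step 8: s3^-1 swaps positions 3,4 -> [4 1 3 2]
Final permutation (position -> original strand): [4 1 3 2]
Closure components = cycle count of this permutation = 2.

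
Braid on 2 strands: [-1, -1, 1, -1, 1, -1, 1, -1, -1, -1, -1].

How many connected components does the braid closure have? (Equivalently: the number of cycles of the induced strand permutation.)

Track the strand permutation on 2 strands, starting from identity.
  step 1: s1^-1 swaps positions 1,2 -> [2 1]
  step 2: s1^-1 swaps positions 1,2 -> [1 2]
  step 3: s1 swaps positions 1,2 -> [2 1]
  step 4: s1^-1 swaps positions 1,2 -> [1 2]
  step 5: s1 swaps positions 1,2 -> [2 1]
  step 6: s1^-1 swaps positions 1,2 -> [1 2]
  step 7: s1 swaps positions 1,2 -> [2 1]
  step 8: s1^-1 swaps positions 1,2 -> [1 2]
  step 9: s1^-1 swaps positions 1,2 -> [2 1]
  step 10: s1^-1 swaps positions 1,2 -> [1 2]
  step 11: s1^-1 swaps positions 1,2 -> [2 1]
Final permutation (position -> original strand): [2 1]
Closure components = cycle count of this permutation = 1.

Answer: 1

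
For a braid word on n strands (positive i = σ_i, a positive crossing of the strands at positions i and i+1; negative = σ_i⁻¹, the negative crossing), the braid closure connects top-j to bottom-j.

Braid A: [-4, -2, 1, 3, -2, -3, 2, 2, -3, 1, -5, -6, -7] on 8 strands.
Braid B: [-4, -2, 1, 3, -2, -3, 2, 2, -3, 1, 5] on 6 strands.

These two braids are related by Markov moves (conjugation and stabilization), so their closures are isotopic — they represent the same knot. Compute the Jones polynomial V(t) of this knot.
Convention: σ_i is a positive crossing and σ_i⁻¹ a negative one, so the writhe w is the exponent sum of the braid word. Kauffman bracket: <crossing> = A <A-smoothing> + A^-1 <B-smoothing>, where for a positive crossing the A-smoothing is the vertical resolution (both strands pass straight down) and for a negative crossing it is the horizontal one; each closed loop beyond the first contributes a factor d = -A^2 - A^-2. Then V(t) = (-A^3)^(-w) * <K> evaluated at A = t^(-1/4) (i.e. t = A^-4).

t^3 - t^2 + t - 1 + t^-1 - t^-2 + t^-3

Derivation:
Markov-equivalent braids have isotopic closures, hence identical knot invariants. Strip the Markov moves from each word to reach a common short braid β, then compute V(t) once on β.
Braid A: s4^-1 s2^-1 s1 s3 s2^-1 s3^-1 s2 s2 s3^-1 s1 s5^-1 s6^-1 s7^-1 on 8 strands reduces by inverse Markov moves (closure unchanged at each step):
  Destabilize: the word has the form β·s7^-1 where s7^-1 occurs only as the final letter (β ∈ B_7); drop it and the last strand → 7 strands.
  Destabilize: the word has the form β·s6^-1 where s6^-1 occurs only as the final letter (β ∈ B_6); drop it and the last strand → 6 strands.
  Destabilize: the word has the form β·s5^-1 where s5^-1 occurs only as the final letter (β ∈ B_5); drop it and the last strand → 5 strands.
Reduced to β = s4^-1 s2^-1 s1 s3 s2^-1 s3^-1 s2 s2 s3^-1 s1 on 5 strands, 10 crossings.
Braid B: s4^-1 s2^-1 s1 s3 s2^-1 s3^-1 s2 s2 s3^-1 s1 s5 on 6 strands reduces by inverse Markov moves (closure unchanged at each step):
  Destabilize: the word has the form β·s5 where s5 occurs only as the final letter (β ∈ B_5); drop it and the last strand → 5 strands.
Reduced to β = s4^-1 s2^-1 s1 s3 s2^-1 s3^-1 s2 s2 s3^-1 s1 on 5 strands, 10 crossings.
Both give the same β = s4^-1 s2^-1 s1 s3 s2^-1 s3^-1 s2 s2 s3^-1 s1 on 5 strands, so one state sum suffices:
Braid: s4^-1 s2^-1 s1 s3 s2^-1 s3^-1 s2 s2 s3^-1 s1 on 5 strands, 10 crossings.
Writhe w = (#positive) - (#negative) = 5 - 5 = 0.
Enumerate smoothing states for the bracket polynomial. There are 2^10 = 1024 states.
For each crossing: s=0 is the vertical smoothing, s=1 horizontal. Crossing k contributes A^(sign_k * (1 - 2*s_k)); loop factor d = -A^2 - A^-2.
Tabulate the states by total A-exponent and number of loops L (A-exp: L × count):
  A^10: L=4 ×1
  A^8: L=3 ×9, L=5 ×1
  A^6: L=2 ×27, L=4 ×18
  A^4: L=1 ×28, L=3 ×78, L=5 ×14
  A^2: L=2 ×116, L=4 ×88, L=6 ×6
  A^0: L=1 ×27, L=3 ×178, L=5 ×46, L=7 ×1
  A^-2: L=2 ×78, L=4 ×123, L=6 ×9
  A^-4: L=1 ×6, L=3 ×78, L=5 ×36
  A^-6: L=2 ×11, L=4 ×31, L=6 ×3
  A^-8: L=3 ×6, L=5 ×4
  A^-10: L=4 ×1
Each group contributes A^e * Σ count * d^(L-1):
Powers of d = -A^2 - A^-2: d^2 = A^4 + 2 + A^-4; d^3 = -A^6 - 3*A^2 - 3*A^-2 - A^-6; d^4 = A^8 + 4*A^4 + 6 + 4*A^-4 + A^-8; d^5 = -A^10 - 5*A^6 - 10*A^2 - 10*A^-2 - 5*A^-6 - A^-10; d^6 = A^12 + 6*A^8 + 15*A^4 + 20 + 15*A^-4 + 6*A^-8 + A^-12.
  A^10 * (d^3) = -A^16 - 3*A^12 - 3*A^8 - A^4
  A^8 * (9*d^2 + d^4) = A^16 + 13*A^12 + 24*A^8 + 13*A^4 + 1
  A^6 * (27*d + 18*d^3) = -18*A^12 - 81*A^8 - 81*A^4 - 18
  A^4 * (28 + 78*d^2 + 14*d^4) = 14*A^12 + 134*A^8 + 268*A^4 + 134 + 14*A^-4
  A^2 * (116*d + 88*d^3 + 6*d^5) = -6*A^12 - 118*A^8 - 440*A^4 - 440 - 118*A^-4 - 6*A^-8
  A^0 * (27 + 178*d^2 + 46*d^4 + d^6) = A^12 + 52*A^8 + 377*A^4 + 679 + 377*A^-4 + 52*A^-8 + A^-12
  A^-2 * (78*d + 123*d^3 + 9*d^5) = -9*A^8 - 168*A^4 - 537 - 537*A^-4 - 168*A^-8 - 9*A^-12
  A^-4 * (6 + 78*d^2 + 36*d^4) = 36*A^4 + 222 + 378*A^-4 + 222*A^-8 + 36*A^-12
  A^-6 * (11*d + 31*d^3 + 3*d^5) = -3*A^4 - 46 - 134*A^-4 - 134*A^-8 - 46*A^-12 - 3*A^-16
  A^-8 * (6*d^2 + 4*d^4) = 4 + 22*A^-4 + 36*A^-8 + 22*A^-12 + 4*A^-16
  A^-10 * (d^3) = -A^-4 - 3*A^-8 - 3*A^-12 - A^-16
Summing the groups: <K> = A^12 - A^8 + A^4 - 1 + A^-4 - A^-8 + A^-12
Normalise by the writhe: (-A^3)^(-w) = (-A^3)^(0) = 1, so f(A) = 1 * <K> = A^12 - A^8 + A^4 - 1 + A^-4 - A^-8 + A^-12.
Substitute A = t^(-1/4), i.e. A^e → t^(-e/4): V(t) = t^3 - t^2 + t - 1 + t^-1 - t^-2 + t^-3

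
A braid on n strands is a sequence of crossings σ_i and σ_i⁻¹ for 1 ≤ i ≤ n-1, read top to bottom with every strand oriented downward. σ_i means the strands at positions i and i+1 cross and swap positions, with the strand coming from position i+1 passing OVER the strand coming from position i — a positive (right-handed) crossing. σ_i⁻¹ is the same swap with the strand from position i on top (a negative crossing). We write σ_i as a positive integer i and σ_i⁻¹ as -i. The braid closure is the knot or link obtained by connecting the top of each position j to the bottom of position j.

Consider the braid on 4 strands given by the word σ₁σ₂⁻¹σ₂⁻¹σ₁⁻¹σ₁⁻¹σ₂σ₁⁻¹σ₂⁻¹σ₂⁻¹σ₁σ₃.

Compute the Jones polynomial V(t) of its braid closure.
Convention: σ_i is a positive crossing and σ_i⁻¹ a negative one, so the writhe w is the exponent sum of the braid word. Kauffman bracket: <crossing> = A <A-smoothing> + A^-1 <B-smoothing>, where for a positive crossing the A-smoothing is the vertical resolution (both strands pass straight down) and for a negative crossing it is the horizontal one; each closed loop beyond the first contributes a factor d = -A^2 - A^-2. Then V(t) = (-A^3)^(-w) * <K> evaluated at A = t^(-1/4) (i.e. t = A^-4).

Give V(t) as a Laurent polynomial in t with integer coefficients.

The presented braid s1 s2^-1 s2^-1 s1^-1 s1^-1 s2 s1^-1 s2^-1 s2^-1 s1 s3 on 4 strands reduces by inverse Markov moves (closure unchanged at each step):
  Destabilize: the word has the form β·s3 where s3 occurs only as the final letter (β ∈ B_3); drop it and the last strand → 3 strands.
Reduced to β = s1 s2^-1 s2^-1 s1^-1 s1^-1 s2 s1^-1 s2^-1 s2^-1 s1 on 3 strands, 10 crossings.
Compute on β:
Braid: s1 s2^-1 s2^-1 s1^-1 s1^-1 s2 s1^-1 s2^-1 s2^-1 s1 on 3 strands, 10 crossings.
Writhe w = (#positive) - (#negative) = 3 - 7 = -4.
Enumerate smoothing states for the bracket polynomial. There are 2^10 = 1024 states.
Each crossing splits two ways (0=vertical, 1=horizontal). The state's weight is A^(#A-smoothings - #B-smoothings) * d^(loops - 1).
Tabulate the states by total A-exponent and number of loops L (A-exp: L × count):
  A^10: L=6 ×1
  A^8: L=5 ×10
  A^6: L=4 ×43, L=6 ×2
  A^4: L=3 ×98, L=5 ×22
  A^2: L=2 ×118, L=4 ×88, L=6 ×4
  A^0: L=1 ×60, L=3 ×162, L=5 ×30
  A^-2: L=2 ×128, L=4 ×79, L=6 ×3
  A^-4: L=1 ×23, L=3 ×84, L=5 ×13
  A^-6: L=2 ×27, L=4 ×18
  A^-8: L=1 ×2, L=3 ×8
  A^-10: L=2 ×1
Each group contributes A^e * Σ count * d^(L-1):
Powers of d = -A^2 - A^-2: d^2 = A^4 + 2 + A^-4; d^3 = -A^6 - 3*A^2 - 3*A^-2 - A^-6; d^4 = A^8 + 4*A^4 + 6 + 4*A^-4 + A^-8; d^5 = -A^10 - 5*A^6 - 10*A^2 - 10*A^-2 - 5*A^-6 - A^-10.
  A^10 * (d^5) = -A^20 - 5*A^16 - 10*A^12 - 10*A^8 - 5*A^4 - 1
  A^8 * (10*d^4) = 10*A^16 + 40*A^12 + 60*A^8 + 40*A^4 + 10
  A^6 * (43*d^3 + 2*d^5) = -2*A^16 - 53*A^12 - 149*A^8 - 149*A^4 - 53 - 2*A^-4
  A^4 * (98*d^2 + 22*d^4) = 22*A^12 + 186*A^8 + 328*A^4 + 186 + 22*A^-4
  A^2 * (118*d + 88*d^3 + 4*d^5) = -4*A^12 - 108*A^8 - 422*A^4 - 422 - 108*A^-4 - 4*A^-8
  A^0 * (60 + 162*d^2 + 30*d^4) = 30*A^8 + 282*A^4 + 564 + 282*A^-4 + 30*A^-8
  A^-2 * (128*d + 79*d^3 + 3*d^5) = -3*A^8 - 94*A^4 - 395 - 395*A^-4 - 94*A^-8 - 3*A^-12
  A^-4 * (23 + 84*d^2 + 13*d^4) = 13*A^4 + 136 + 269*A^-4 + 136*A^-8 + 13*A^-12
  A^-6 * (27*d + 18*d^3) = -18 - 81*A^-4 - 81*A^-8 - 18*A^-12
  A^-8 * (2 + 8*d^2) = 8*A^-4 + 18*A^-8 + 8*A^-12
  A^-10 * (d) = -A^-8 - A^-12
Summing the groups: <K> = -A^20 + 3*A^16 - 5*A^12 + 6*A^8 - 7*A^4 + 7 - 5*A^-4 + 4*A^-8 - A^-12
Normalise by the writhe: (-A^3)^(-w) = (-A^3)^(4) = A^12, so f(A) = A^12 * <K> = -A^32 + 3*A^28 - 5*A^24 + 6*A^20 - 7*A^16 + 7*A^12 - 5*A^8 + 4*A^4 - 1.
Substitute A = t^(-1/4), i.e. A^e → t^(-e/4): V(t) = -1 + 4*t^-1 - 5*t^-2 + 7*t^-3 - 7*t^-4 + 6*t^-5 - 5*t^-6 + 3*t^-7 - t^-8

Answer: -1 + 4*t^-1 - 5*t^-2 + 7*t^-3 - 7*t^-4 + 6*t^-5 - 5*t^-6 + 3*t^-7 - t^-8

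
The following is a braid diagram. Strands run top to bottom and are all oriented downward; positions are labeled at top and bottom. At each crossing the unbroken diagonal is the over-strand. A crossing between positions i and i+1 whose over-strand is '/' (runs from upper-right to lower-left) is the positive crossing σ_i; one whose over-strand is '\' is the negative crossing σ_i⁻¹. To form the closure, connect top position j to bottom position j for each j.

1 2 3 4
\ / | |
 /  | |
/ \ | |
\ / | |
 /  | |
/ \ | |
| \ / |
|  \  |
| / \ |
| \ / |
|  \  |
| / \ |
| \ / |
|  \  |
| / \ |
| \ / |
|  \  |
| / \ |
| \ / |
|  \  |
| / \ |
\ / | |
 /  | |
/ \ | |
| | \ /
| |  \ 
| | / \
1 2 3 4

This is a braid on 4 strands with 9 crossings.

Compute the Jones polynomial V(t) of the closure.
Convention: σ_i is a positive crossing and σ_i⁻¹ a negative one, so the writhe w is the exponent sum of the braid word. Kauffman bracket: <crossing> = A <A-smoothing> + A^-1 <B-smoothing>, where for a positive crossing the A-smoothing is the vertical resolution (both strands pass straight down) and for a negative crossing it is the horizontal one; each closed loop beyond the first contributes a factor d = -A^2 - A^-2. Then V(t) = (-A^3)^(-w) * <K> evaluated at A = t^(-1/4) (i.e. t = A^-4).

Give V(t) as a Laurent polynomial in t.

-t^2 + t - 1 + 3*t^-1 - 2*t^-2 + 3*t^-3 - 2*t^-4 + t^-5 - t^-6

Derivation:
Reading the diagram top to bottom ('/'-over between positions i,i+1 = s_i, '\'-over = s_i^-1): braid word = s1 s1 s2^-1 s2^-1 s2^-1 s2^-1 s2^-1 s1 s3^-1.
The presented braid s1 s1 s2^-1 s2^-1 s2^-1 s2^-1 s2^-1 s1 s3^-1 on 4 strands reduces by inverse Markov moves (closure unchanged at each step):
  Destabilize: the word has the form β·s3^-1 where s3^-1 occurs only as the final letter (β ∈ B_3); drop it and the last strand → 3 strands.
Reduced to β = s1 s1 s2^-1 s2^-1 s2^-1 s2^-1 s2^-1 s1 on 3 strands, 8 crossings.
Compute on β:
Braid: s1 s1 s2^-1 s2^-1 s2^-1 s2^-1 s2^-1 s1 on 3 strands, 8 crossings.
Writhe w = (#positive) - (#negative) = 3 - 5 = -2.
Enumerate smoothing states for the bracket polynomial. There are 2^8 = 256 states.
Smooth each crossing (0=||, 1=⌣⌢); contribution A^(Σ sign_k(1-2s_k)) * d^(L-1).
Tabulate the states by total A-exponent and number of loops L (A-exp: L × count):
  A^8: L=6 ×1
  A^6: L=5 ×8
  A^4: L=4 ×25, L=6 ×3
  A^2: L=3 ×40, L=5 ×15, L=7 ×1
  A^0: L=2 ×35, L=4 ×30, L=6 ×5
  A^-2: L=1 ×15, L=3 ×31, L=5 ×10
  A^-4: L=2 ×18, L=4 ×10
  A^-6: L=3 ×8
  A^-8: L=4 ×1
Each group contributes A^e * Σ count * d^(L-1):
Powers of d = -A^2 - A^-2: d^2 = A^4 + 2 + A^-4; d^3 = -A^6 - 3*A^2 - 3*A^-2 - A^-6; d^4 = A^8 + 4*A^4 + 6 + 4*A^-4 + A^-8; d^5 = -A^10 - 5*A^6 - 10*A^2 - 10*A^-2 - 5*A^-6 - A^-10; d^6 = A^12 + 6*A^8 + 15*A^4 + 20 + 15*A^-4 + 6*A^-8 + A^-12.
  A^8 * (d^5) = -A^18 - 5*A^14 - 10*A^10 - 10*A^6 - 5*A^2 - A^-2
  A^6 * (8*d^4) = 8*A^14 + 32*A^10 + 48*A^6 + 32*A^2 + 8*A^-2
  A^4 * (25*d^3 + 3*d^5) = -3*A^14 - 40*A^10 - 105*A^6 - 105*A^2 - 40*A^-2 - 3*A^-6
  A^2 * (40*d^2 + 15*d^4 + d^6) = A^14 + 21*A^10 + 115*A^6 + 190*A^2 + 115*A^-2 + 21*A^-6 + A^-10
  A^0 * (35*d + 30*d^3 + 5*d^5) = -5*A^10 - 55*A^6 - 175*A^2 - 175*A^-2 - 55*A^-6 - 5*A^-10
  A^-2 * (15 + 31*d^2 + 10*d^4) = 10*A^6 + 71*A^2 + 137*A^-2 + 71*A^-6 + 10*A^-10
  A^-4 * (18*d + 10*d^3) = -10*A^2 - 48*A^-2 - 48*A^-6 - 10*A^-10
  A^-6 * (8*d^2) = 8*A^-2 + 16*A^-6 + 8*A^-10
  A^-8 * (d^3) = -A^-2 - 3*A^-6 - 3*A^-10 - A^-14
Summing the groups: <K> = -A^18 + A^14 - 2*A^10 + 3*A^6 - 2*A^2 + 3*A^-2 - A^-6 + A^-10 - A^-14
Normalise by the writhe: (-A^3)^(-w) = (-A^3)^(2) = A^6, so f(A) = A^6 * <K> = -A^24 + A^20 - 2*A^16 + 3*A^12 - 2*A^8 + 3*A^4 - 1 + A^-4 - A^-8.
Substitute A = t^(-1/4), i.e. A^e → t^(-e/4): V(t) = -t^2 + t - 1 + 3*t^-1 - 2*t^-2 + 3*t^-3 - 2*t^-4 + t^-5 - t^-6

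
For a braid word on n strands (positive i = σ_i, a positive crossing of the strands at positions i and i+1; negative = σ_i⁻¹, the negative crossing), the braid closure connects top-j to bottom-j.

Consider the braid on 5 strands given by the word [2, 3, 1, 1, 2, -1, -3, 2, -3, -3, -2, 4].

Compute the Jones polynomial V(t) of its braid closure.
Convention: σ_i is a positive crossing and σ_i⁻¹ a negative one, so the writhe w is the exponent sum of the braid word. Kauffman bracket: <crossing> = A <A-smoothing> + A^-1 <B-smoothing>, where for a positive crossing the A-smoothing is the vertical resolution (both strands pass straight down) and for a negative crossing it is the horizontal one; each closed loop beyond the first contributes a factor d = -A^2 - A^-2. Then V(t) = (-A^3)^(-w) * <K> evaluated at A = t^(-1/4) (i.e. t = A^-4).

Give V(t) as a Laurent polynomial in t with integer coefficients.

t^4 - t^3 + t^2 - 2*t + 2 - t^-1 + t^-2

Derivation:
The presented braid s2 s3 s1 s1 s2 s1^-1 s3^-1 s2 s3^-1 s3^-1 s2^-1 s4 on 5 strands reduces by inverse Markov moves (closure unchanged at each step):
  Destabilize: the word has the form β·s4 where s4 occurs only as the final letter (β ∈ B_4); drop it and the last strand → 4 strands.
  Deconjugate: the word is γ·β·γ⁻¹ with γ = s2 s3 (prefix) and γ⁻¹ = s3^-1 s2^-1 (suffix); strip both.
Reduced to β = s1 s1 s2 s1^-1 s3^-1 s2 s3^-1 on 4 strands, 7 crossings.
Compute on β:
Braid: s1 s1 s2 s1^-1 s3^-1 s2 s3^-1 on 4 strands, 7 crossings.
Writhe w = (#positive) - (#negative) = 4 - 3 = 1.
Computing the Kauffman bracket via state sum. There are 2^7 = 128 states.
For each crossing: s=0 is the vertical smoothing, s=1 horizontal. Crossing k contributes A^(sign_k * (1 - 2*s_k)); loop factor d = -A^2 - A^-2.
Tabulate the states by total A-exponent and number of loops L (A-exp: L × count):
  A^7: L=3 ×1
  A^5: L=2 ×4, L=4 ×3
  A^3: L=1 ×5, L=3 ×15, L=5 ×1
  A^1: L=2 ×27, L=4 ×8
  A^-1: L=1 ×14, L=3 ×20, L=5 ×1
  A^-3: L=2 ×17, L=4 ×4
  A^-5: L=3 ×7
  A^-7: L=4 ×1
Each group contributes A^e * Σ count * d^(L-1):
Powers of d = -A^2 - A^-2: d^2 = A^4 + 2 + A^-4; d^3 = -A^6 - 3*A^2 - 3*A^-2 - A^-6; d^4 = A^8 + 4*A^4 + 6 + 4*A^-4 + A^-8.
  A^7 * (d^2) = A^11 + 2*A^7 + A^3
  A^5 * (4*d + 3*d^3) = -3*A^11 - 13*A^7 - 13*A^3 - 3*A^-1
  A^3 * (5 + 15*d^2 + d^4) = A^11 + 19*A^7 + 41*A^3 + 19*A^-1 + A^-5
  A^1 * (27*d + 8*d^3) = -8*A^7 - 51*A^3 - 51*A^-1 - 8*A^-5
  A^-1 * (14 + 20*d^2 + d^4) = A^7 + 24*A^3 + 60*A^-1 + 24*A^-5 + A^-9
  A^-3 * (17*d + 4*d^3) = -4*A^3 - 29*A^-1 - 29*A^-5 - 4*A^-9
  A^-5 * (7*d^2) = 7*A^-1 + 14*A^-5 + 7*A^-9
  A^-7 * (d^3) = -A^-1 - 3*A^-5 - 3*A^-9 - A^-13
Summing the groups: <K> = -A^11 + A^7 - 2*A^3 + 2*A^-1 - A^-5 + A^-9 - A^-13
Normalise by the writhe: (-A^3)^(-w) = (-A^3)^(-1) = -A^-3, so f(A) = -A^-3 * <K> = A^8 - A^4 + 2 - 2*A^-4 + A^-8 - A^-12 + A^-16.
Substitute A = t^(-1/4), i.e. A^e → t^(-e/4): V(t) = t^4 - t^3 + t^2 - 2*t + 2 - t^-1 + t^-2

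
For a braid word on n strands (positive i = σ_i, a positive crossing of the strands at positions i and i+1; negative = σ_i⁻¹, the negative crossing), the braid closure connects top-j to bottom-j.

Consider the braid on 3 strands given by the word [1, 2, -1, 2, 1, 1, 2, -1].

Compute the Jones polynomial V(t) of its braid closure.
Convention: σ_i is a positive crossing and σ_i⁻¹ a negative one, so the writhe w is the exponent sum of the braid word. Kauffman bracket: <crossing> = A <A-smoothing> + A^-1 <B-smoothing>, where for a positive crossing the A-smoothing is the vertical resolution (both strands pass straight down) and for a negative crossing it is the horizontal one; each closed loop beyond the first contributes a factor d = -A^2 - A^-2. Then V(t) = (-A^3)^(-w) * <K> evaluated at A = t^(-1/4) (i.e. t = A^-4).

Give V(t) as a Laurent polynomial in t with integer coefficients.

The presented braid s1 s2 s1^-1 s2 s1 s1 s2 s1^-1 on 3 strands reduces by inverse Markov moves (closure unchanged at each step):
  Deconjugate: the word is γ·β·γ⁻¹ with γ = s1 (prefix) and γ⁻¹ = s1^-1 (suffix); strip both.
Reduced to β = s2 s1^-1 s2 s1 s1 s2 on 3 strands, 6 crossings.
Compute on β:
Braid: s2 s1^-1 s2 s1 s1 s2 on 3 strands, 6 crossings.
Writhe w = (#positive) - (#negative) = 5 - 1 = 4.
Computing the Kauffman bracket via state sum. There are 2^6 = 64 states.
For each crossing: s=0 is the vertical smoothing, s=1 horizontal. Crossing k contributes A^(sign_k * (1 - 2*s_k)); loop factor d = -A^2 - A^-2.
Tabulate the states by total A-exponent and number of loops L (A-exp: L × count):
  A^6: L=2 ×1
  A^4: L=1 ×3, L=3 ×3
  A^2: L=2 ×14, L=4 ×1
  A^0: L=1 ×10, L=3 ×10
  A^-2: L=2 ×13, L=4 ×2
  A^-4: L=3 ×6
  A^-6: L=4 ×1
Each group contributes A^e * Σ count * d^(L-1):
Powers of d = -A^2 - A^-2: d^2 = A^4 + 2 + A^-4; d^3 = -A^6 - 3*A^2 - 3*A^-2 - A^-6.
  A^6 * (d) = -A^8 - A^4
  A^4 * (3 + 3*d^2) = 3*A^8 + 9*A^4 + 3
  A^2 * (14*d + d^3) = -A^8 - 17*A^4 - 17 - A^-4
  A^0 * (10 + 10*d^2) = 10*A^4 + 30 + 10*A^-4
  A^-2 * (13*d + 2*d^3) = -2*A^4 - 19 - 19*A^-4 - 2*A^-8
  A^-4 * (6*d^2) = 6 + 12*A^-4 + 6*A^-8
  A^-6 * (d^3) = -1 - 3*A^-4 - 3*A^-8 - A^-12
Summing the groups: <K> = A^8 - A^4 + 2 - A^-4 + A^-8 - A^-12
Normalise by the writhe: (-A^3)^(-w) = (-A^3)^(-4) = A^-12, so f(A) = A^-12 * <K> = A^-4 - A^-8 + 2*A^-12 - A^-16 + A^-20 - A^-24.
Substitute A = t^(-1/4), i.e. A^e → t^(-e/4): V(t) = -t^6 + t^5 - t^4 + 2*t^3 - t^2 + t

Answer: -t^6 + t^5 - t^4 + 2*t^3 - t^2 + t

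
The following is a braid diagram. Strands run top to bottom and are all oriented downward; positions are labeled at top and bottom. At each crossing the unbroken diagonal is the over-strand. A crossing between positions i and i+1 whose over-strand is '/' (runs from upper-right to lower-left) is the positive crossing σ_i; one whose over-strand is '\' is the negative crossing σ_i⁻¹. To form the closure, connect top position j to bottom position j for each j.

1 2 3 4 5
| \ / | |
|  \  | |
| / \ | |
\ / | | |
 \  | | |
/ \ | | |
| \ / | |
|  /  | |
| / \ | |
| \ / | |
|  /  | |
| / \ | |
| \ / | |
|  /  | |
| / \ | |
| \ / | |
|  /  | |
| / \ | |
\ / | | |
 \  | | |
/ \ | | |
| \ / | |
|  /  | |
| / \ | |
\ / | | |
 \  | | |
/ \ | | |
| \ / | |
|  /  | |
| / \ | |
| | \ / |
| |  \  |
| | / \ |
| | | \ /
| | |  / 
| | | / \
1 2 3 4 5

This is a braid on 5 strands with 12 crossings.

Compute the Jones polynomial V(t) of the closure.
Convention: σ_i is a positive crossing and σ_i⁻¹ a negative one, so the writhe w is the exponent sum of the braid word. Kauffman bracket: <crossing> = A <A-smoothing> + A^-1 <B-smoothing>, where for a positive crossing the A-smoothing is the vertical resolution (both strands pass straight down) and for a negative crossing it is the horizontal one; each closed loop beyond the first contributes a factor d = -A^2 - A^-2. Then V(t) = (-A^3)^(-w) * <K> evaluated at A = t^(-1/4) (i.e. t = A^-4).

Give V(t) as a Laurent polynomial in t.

Reading the diagram top to bottom ('/'-over between positions i,i+1 = s_i, '\'-over = s_i^-1): braid word = s2^-1 s1^-1 s2 s2 s2 s2 s1^-1 s2 s1^-1 s2 s3^-1 s4.
The presented braid s2^-1 s1^-1 s2 s2 s2 s2 s1^-1 s2 s1^-1 s2 s3^-1 s4 on 5 strands reduces by inverse Markov moves (closure unchanged at each step):
  Destabilize: the word has the form β·s4 where s4 occurs only as the final letter (β ∈ B_4); drop it and the last strand → 4 strands.
  Destabilize: the word has the form β·s3^-1 where s3^-1 occurs only as the final letter (β ∈ B_3); drop it and the last strand → 3 strands.
  Deconjugate: the word is γ·β·γ⁻¹ with γ = s2^-1 (prefix) and γ⁻¹ = s2 (suffix); strip both.
Reduced to β = s1^-1 s2 s2 s2 s2 s1^-1 s2 s1^-1 on 3 strands, 8 crossings.
Compute on β:
Braid: s1^-1 s2 s2 s2 s2 s1^-1 s2 s1^-1 on 3 strands, 8 crossings.
Writhe w = (#positive) - (#negative) = 5 - 3 = 2.
State-sum expansion of <K>. There are 2^8 = 256 states.
For each crossing: s=0 is the vertical smoothing, s=1 horizontal. Crossing k contributes A^(sign_k * (1 - 2*s_k)); loop factor d = -A^2 - A^-2.
Tabulate the states by total A-exponent and number of loops L (A-exp: L × count):
  A^8: L=4 ×1
  A^6: L=3 ×8
  A^4: L=2 ×22, L=4 ×6
  A^2: L=1 ×23, L=3 ×29, L=5 ×4
  A^0: L=2 ×47, L=4 ×22, L=6 ×1
  A^-2: L=3 ×48, L=5 ×8
  A^-4: L=4 ×27, L=6 ×1
  A^-6: L=5 ×8
  A^-8: L=6 ×1
Each group contributes A^e * Σ count * d^(L-1):
Powers of d = -A^2 - A^-2: d^2 = A^4 + 2 + A^-4; d^3 = -A^6 - 3*A^2 - 3*A^-2 - A^-6; d^4 = A^8 + 4*A^4 + 6 + 4*A^-4 + A^-8; d^5 = -A^10 - 5*A^6 - 10*A^2 - 10*A^-2 - 5*A^-6 - A^-10.
  A^8 * (d^3) = -A^14 - 3*A^10 - 3*A^6 - A^2
  A^6 * (8*d^2) = 8*A^10 + 16*A^6 + 8*A^2
  A^4 * (22*d + 6*d^3) = -6*A^10 - 40*A^6 - 40*A^2 - 6*A^-2
  A^2 * (23 + 29*d^2 + 4*d^4) = 4*A^10 + 45*A^6 + 105*A^2 + 45*A^-2 + 4*A^-6
  A^0 * (47*d + 22*d^3 + d^5) = -A^10 - 27*A^6 - 123*A^2 - 123*A^-2 - 27*A^-6 - A^-10
  A^-2 * (48*d^2 + 8*d^4) = 8*A^6 + 80*A^2 + 144*A^-2 + 80*A^-6 + 8*A^-10
  A^-4 * (27*d^3 + d^5) = -A^6 - 32*A^2 - 91*A^-2 - 91*A^-6 - 32*A^-10 - A^-14
  A^-6 * (8*d^4) = 8*A^2 + 32*A^-2 + 48*A^-6 + 32*A^-10 + 8*A^-14
  A^-8 * (d^5) = -A^2 - 5*A^-2 - 10*A^-6 - 10*A^-10 - 5*A^-14 - A^-18
Summing the groups: <K> = -A^14 + 2*A^10 - 2*A^6 + 4*A^2 - 4*A^-2 + 4*A^-6 - 3*A^-10 + 2*A^-14 - A^-18
Normalise by the writhe: (-A^3)^(-w) = (-A^3)^(-2) = A^-6, so f(A) = A^-6 * <K> = -A^8 + 2*A^4 - 2 + 4*A^-4 - 4*A^-8 + 4*A^-12 - 3*A^-16 + 2*A^-20 - A^-24.
Substitute A = t^(-1/4), i.e. A^e → t^(-e/4): V(t) = -t^6 + 2*t^5 - 3*t^4 + 4*t^3 - 4*t^2 + 4*t - 2 + 2*t^-1 - t^-2

Answer: -t^6 + 2*t^5 - 3*t^4 + 4*t^3 - 4*t^2 + 4*t - 2 + 2*t^-1 - t^-2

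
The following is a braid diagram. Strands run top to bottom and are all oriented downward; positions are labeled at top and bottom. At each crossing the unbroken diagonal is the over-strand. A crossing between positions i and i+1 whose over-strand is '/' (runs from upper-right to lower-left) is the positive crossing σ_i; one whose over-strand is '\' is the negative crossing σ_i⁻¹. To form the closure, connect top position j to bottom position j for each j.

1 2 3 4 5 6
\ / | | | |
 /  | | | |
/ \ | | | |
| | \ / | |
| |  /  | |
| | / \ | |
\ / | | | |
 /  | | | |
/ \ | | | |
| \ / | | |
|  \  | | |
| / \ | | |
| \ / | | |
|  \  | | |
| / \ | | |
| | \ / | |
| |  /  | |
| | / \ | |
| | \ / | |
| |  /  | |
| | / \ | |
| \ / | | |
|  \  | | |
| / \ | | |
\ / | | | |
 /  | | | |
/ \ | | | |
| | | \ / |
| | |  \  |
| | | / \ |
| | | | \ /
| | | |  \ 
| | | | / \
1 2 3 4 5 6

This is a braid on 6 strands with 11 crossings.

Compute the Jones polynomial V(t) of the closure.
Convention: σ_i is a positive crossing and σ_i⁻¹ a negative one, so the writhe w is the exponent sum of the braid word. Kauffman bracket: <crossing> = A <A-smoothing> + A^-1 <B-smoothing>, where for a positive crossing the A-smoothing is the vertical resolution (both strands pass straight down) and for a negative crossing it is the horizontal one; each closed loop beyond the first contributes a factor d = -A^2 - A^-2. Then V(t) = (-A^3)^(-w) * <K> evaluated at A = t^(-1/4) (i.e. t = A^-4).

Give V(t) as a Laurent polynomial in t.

Reading the diagram top to bottom ('/'-over between positions i,i+1 = s_i, '\'-over = s_i^-1): braid word = s1 s3 s1 s2^-1 s2^-1 s3 s3 s2^-1 s1 s4^-1 s5^-1.
The presented braid s1 s3 s1 s2^-1 s2^-1 s3 s3 s2^-1 s1 s4^-1 s5^-1 on 6 strands reduces by inverse Markov moves (closure unchanged at each step):
  Destabilize: the word has the form β·s5^-1 where s5^-1 occurs only as the final letter (β ∈ B_5); drop it and the last strand → 5 strands.
  Destabilize: the word has the form β·s4^-1 where s4^-1 occurs only as the final letter (β ∈ B_4); drop it and the last strand → 4 strands.
Reduced to β = s1 s3 s1 s2^-1 s2^-1 s3 s3 s2^-1 s1 on 4 strands, 9 crossings.
Compute on β:
Braid: s1 s3 s1 s2^-1 s2^-1 s3 s3 s2^-1 s1 on 4 strands, 9 crossings.
Writhe w = (#positive) - (#negative) = 6 - 3 = 3.
Computing the Kauffman bracket via state sum. There are 2^9 = 512 states.
Smooth each crossing (0=||, 1=⌣⌢); contribution A^(Σ sign_k(1-2s_k)) * d^(L-1).
Tabulate the states by total A-exponent and number of loops L (A-exp: L × count):
  A^9: L=5 ×1
  A^7: L=4 ×9
  A^5: L=3 ×32, L=5 ×4
  A^3: L=2 ×55, L=4 ×28, L=6 ×1
  A^1: L=1 ×39, L=3 ×77, L=5 ×10
  A^-1: L=2 ×81, L=4 ×44, L=6 ×1
  A^-3: L=3 ×73, L=5 ×11
  A^-5: L=4 ×35, L=6 ×1
  A^-7: L=5 ×9
  A^-9: L=6 ×1
Each group contributes A^e * Σ count * d^(L-1):
Powers of d = -A^2 - A^-2: d^2 = A^4 + 2 + A^-4; d^3 = -A^6 - 3*A^2 - 3*A^-2 - A^-6; d^4 = A^8 + 4*A^4 + 6 + 4*A^-4 + A^-8; d^5 = -A^10 - 5*A^6 - 10*A^2 - 10*A^-2 - 5*A^-6 - A^-10.
  A^9 * (d^4) = A^17 + 4*A^13 + 6*A^9 + 4*A^5 + A
  A^7 * (9*d^3) = -9*A^13 - 27*A^9 - 27*A^5 - 9*A
  A^5 * (32*d^2 + 4*d^4) = 4*A^13 + 48*A^9 + 88*A^5 + 48*A + 4*A^-3
  A^3 * (55*d + 28*d^3 + d^5) = -A^13 - 33*A^9 - 149*A^5 - 149*A - 33*A^-3 - A^-7
  A^1 * (39 + 77*d^2 + 10*d^4) = 10*A^9 + 117*A^5 + 253*A + 117*A^-3 + 10*A^-7
  A^-1 * (81*d + 44*d^3 + d^5) = -A^9 - 49*A^5 - 223*A - 223*A^-3 - 49*A^-7 - A^-11
  A^-3 * (73*d^2 + 11*d^4) = 11*A^5 + 117*A + 212*A^-3 + 117*A^-7 + 11*A^-11
  A^-5 * (35*d^3 + d^5) = -A^5 - 40*A - 115*A^-3 - 115*A^-7 - 40*A^-11 - A^-15
  A^-7 * (9*d^4) = 9*A + 36*A^-3 + 54*A^-7 + 36*A^-11 + 9*A^-15
  A^-9 * (d^5) = -A - 5*A^-3 - 10*A^-7 - 10*A^-11 - 5*A^-15 - A^-19
Summing the groups: <K> = A^17 - 2*A^13 + 3*A^9 - 6*A^5 + 6*A - 7*A^-3 + 6*A^-7 - 4*A^-11 + 3*A^-15 - A^-19
Normalise by the writhe: (-A^3)^(-w) = (-A^3)^(-3) = -A^-9, so f(A) = -A^-9 * <K> = -A^8 + 2*A^4 - 3 + 6*A^-4 - 6*A^-8 + 7*A^-12 - 6*A^-16 + 4*A^-20 - 3*A^-24 + A^-28.
Substitute A = t^(-1/4), i.e. A^e → t^(-e/4): V(t) = t^7 - 3*t^6 + 4*t^5 - 6*t^4 + 7*t^3 - 6*t^2 + 6*t - 3 + 2*t^-1 - t^-2

Answer: t^7 - 3*t^6 + 4*t^5 - 6*t^4 + 7*t^3 - 6*t^2 + 6*t - 3 + 2*t^-1 - t^-2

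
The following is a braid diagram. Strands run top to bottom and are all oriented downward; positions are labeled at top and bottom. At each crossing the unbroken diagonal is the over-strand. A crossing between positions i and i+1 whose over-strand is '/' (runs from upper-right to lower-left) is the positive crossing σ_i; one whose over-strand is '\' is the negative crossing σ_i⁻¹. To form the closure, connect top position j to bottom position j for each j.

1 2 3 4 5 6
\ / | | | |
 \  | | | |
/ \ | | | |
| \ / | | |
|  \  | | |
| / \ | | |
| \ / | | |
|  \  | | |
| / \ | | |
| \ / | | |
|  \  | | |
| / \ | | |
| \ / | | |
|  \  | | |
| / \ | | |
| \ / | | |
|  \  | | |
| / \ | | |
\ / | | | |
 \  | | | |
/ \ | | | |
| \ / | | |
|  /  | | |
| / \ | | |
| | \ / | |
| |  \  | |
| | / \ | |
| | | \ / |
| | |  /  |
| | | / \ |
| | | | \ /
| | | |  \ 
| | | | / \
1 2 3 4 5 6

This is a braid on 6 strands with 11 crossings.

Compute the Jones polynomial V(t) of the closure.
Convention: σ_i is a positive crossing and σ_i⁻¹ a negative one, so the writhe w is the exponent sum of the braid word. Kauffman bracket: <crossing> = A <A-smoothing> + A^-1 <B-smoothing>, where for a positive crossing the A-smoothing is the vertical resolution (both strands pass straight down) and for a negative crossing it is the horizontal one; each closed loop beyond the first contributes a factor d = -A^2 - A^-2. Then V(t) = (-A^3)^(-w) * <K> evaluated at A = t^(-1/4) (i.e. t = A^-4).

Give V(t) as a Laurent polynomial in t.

t^-2 - t^-3 + 2*t^-4 - 2*t^-5 + 3*t^-6 - 2*t^-7 + t^-8 - t^-9

Derivation:
Reading the diagram top to bottom ('/'-over between positions i,i+1 = s_i, '\'-over = s_i^-1): braid word = s1^-1 s2^-1 s2^-1 s2^-1 s2^-1 s2^-1 s1^-1 s2 s3^-1 s4 s5^-1.
The presented braid s1^-1 s2^-1 s2^-1 s2^-1 s2^-1 s2^-1 s1^-1 s2 s3^-1 s4 s5^-1 on 6 strands reduces by inverse Markov moves (closure unchanged at each step):
  Destabilize: the word has the form β·s5^-1 where s5^-1 occurs only as the final letter (β ∈ B_5); drop it and the last strand → 5 strands.
  Destabilize: the word has the form β·s4 where s4 occurs only as the final letter (β ∈ B_4); drop it and the last strand → 4 strands.
  Destabilize: the word has the form β·s3^-1 where s3^-1 occurs only as the final letter (β ∈ B_3); drop it and the last strand → 3 strands.
Reduced to β = s1^-1 s2^-1 s2^-1 s2^-1 s2^-1 s2^-1 s1^-1 s2 on 3 strands, 8 crossings.
Compute on β:
Braid: s1^-1 s2^-1 s2^-1 s2^-1 s2^-1 s2^-1 s1^-1 s2 on 3 strands, 8 crossings.
Writhe w = (#positive) - (#negative) = 1 - 7 = -6.
State-sum expansion of <K>. There are 2^8 = 256 states.
Each crossing splits two ways (0=vertical, 1=horizontal). The state's weight is A^(#A-smoothings - #B-smoothings) * d^(loops - 1).
Tabulate the states by total A-exponent and number of loops L (A-exp: L × count):
  A^8: L=6 ×1
  A^6: L=5 ×8
  A^4: L=4 ×25, L=6 ×3
  A^2: L=3 ×40, L=5 ×15, L=7 ×1
  A^0: L=2 ×35, L=4 ×30, L=6 ×5
  A^-2: L=1 ×15, L=3 ×31, L=5 ×10
  A^-4: L=2 ×18, L=4 ×10
  A^-6: L=1 ×2, L=3 ×6
  A^-8: L=2 ×1
Each group contributes A^e * Σ count * d^(L-1):
Powers of d = -A^2 - A^-2: d^2 = A^4 + 2 + A^-4; d^3 = -A^6 - 3*A^2 - 3*A^-2 - A^-6; d^4 = A^8 + 4*A^4 + 6 + 4*A^-4 + A^-8; d^5 = -A^10 - 5*A^6 - 10*A^2 - 10*A^-2 - 5*A^-6 - A^-10; d^6 = A^12 + 6*A^8 + 15*A^4 + 20 + 15*A^-4 + 6*A^-8 + A^-12.
  A^8 * (d^5) = -A^18 - 5*A^14 - 10*A^10 - 10*A^6 - 5*A^2 - A^-2
  A^6 * (8*d^4) = 8*A^14 + 32*A^10 + 48*A^6 + 32*A^2 + 8*A^-2
  A^4 * (25*d^3 + 3*d^5) = -3*A^14 - 40*A^10 - 105*A^6 - 105*A^2 - 40*A^-2 - 3*A^-6
  A^2 * (40*d^2 + 15*d^4 + d^6) = A^14 + 21*A^10 + 115*A^6 + 190*A^2 + 115*A^-2 + 21*A^-6 + A^-10
  A^0 * (35*d + 30*d^3 + 5*d^5) = -5*A^10 - 55*A^6 - 175*A^2 - 175*A^-2 - 55*A^-6 - 5*A^-10
  A^-2 * (15 + 31*d^2 + 10*d^4) = 10*A^6 + 71*A^2 + 137*A^-2 + 71*A^-6 + 10*A^-10
  A^-4 * (18*d + 10*d^3) = -10*A^2 - 48*A^-2 - 48*A^-6 - 10*A^-10
  A^-6 * (2 + 6*d^2) = 6*A^-2 + 14*A^-6 + 6*A^-10
  A^-8 * (d) = -A^-6 - A^-10
Summing the groups: <K> = -A^18 + A^14 - 2*A^10 + 3*A^6 - 2*A^2 + 2*A^-2 - A^-6 + A^-10
Normalise by the writhe: (-A^3)^(-w) = (-A^3)^(6) = A^18, so f(A) = A^18 * <K> = -A^36 + A^32 - 2*A^28 + 3*A^24 - 2*A^20 + 2*A^16 - A^12 + A^8.
Substitute A = t^(-1/4), i.e. A^e → t^(-e/4): V(t) = t^-2 - t^-3 + 2*t^-4 - 2*t^-5 + 3*t^-6 - 2*t^-7 + t^-8 - t^-9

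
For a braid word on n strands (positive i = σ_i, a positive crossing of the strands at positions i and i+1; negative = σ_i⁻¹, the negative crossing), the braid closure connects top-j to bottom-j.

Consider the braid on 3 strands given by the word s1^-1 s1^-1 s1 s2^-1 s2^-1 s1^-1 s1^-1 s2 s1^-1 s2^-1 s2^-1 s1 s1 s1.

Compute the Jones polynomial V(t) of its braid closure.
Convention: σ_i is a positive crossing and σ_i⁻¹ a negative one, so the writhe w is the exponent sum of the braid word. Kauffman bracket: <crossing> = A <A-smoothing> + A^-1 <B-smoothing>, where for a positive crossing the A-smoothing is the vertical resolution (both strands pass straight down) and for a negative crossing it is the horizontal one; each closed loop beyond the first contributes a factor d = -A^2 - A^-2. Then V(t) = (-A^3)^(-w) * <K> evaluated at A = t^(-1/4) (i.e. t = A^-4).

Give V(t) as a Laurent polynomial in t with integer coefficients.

-1 + 4*t^-1 - 5*t^-2 + 7*t^-3 - 7*t^-4 + 6*t^-5 - 5*t^-6 + 3*t^-7 - t^-8

Derivation:
The presented braid s1^-1 s1^-1 s1 s2^-1 s2^-1 s1^-1 s1^-1 s2 s1^-1 s2^-1 s2^-1 s1 s1 s1 on 3 strands reduces by inverse Markov moves (closure unchanged at each step):
  Deconjugate: the word is γ·β·γ⁻¹ with γ = s1^-1 s1^-1 (prefix) and γ⁻¹ = s1 s1 (suffix); strip both.
Reduced to β = s1 s2^-1 s2^-1 s1^-1 s1^-1 s2 s1^-1 s2^-1 s2^-1 s1 on 3 strands, 10 crossings.
Compute on β:
Braid: s1 s2^-1 s2^-1 s1^-1 s1^-1 s2 s1^-1 s2^-1 s2^-1 s1 on 3 strands, 10 crossings.
Writhe w = (#positive) - (#negative) = 3 - 7 = -4.
Enumerate smoothing states for the bracket polynomial. There are 2^10 = 1024 states.
Each crossing splits two ways (0=vertical, 1=horizontal). The state's weight is A^(#A-smoothings - #B-smoothings) * d^(loops - 1).
Tabulate the states by total A-exponent and number of loops L (A-exp: L × count):
  A^10: L=6 ×1
  A^8: L=5 ×10
  A^6: L=4 ×43, L=6 ×2
  A^4: L=3 ×98, L=5 ×22
  A^2: L=2 ×118, L=4 ×88, L=6 ×4
  A^0: L=1 ×60, L=3 ×162, L=5 ×30
  A^-2: L=2 ×128, L=4 ×79, L=6 ×3
  A^-4: L=1 ×23, L=3 ×84, L=5 ×13
  A^-6: L=2 ×27, L=4 ×18
  A^-8: L=1 ×2, L=3 ×8
  A^-10: L=2 ×1
Each group contributes A^e * Σ count * d^(L-1):
Powers of d = -A^2 - A^-2: d^2 = A^4 + 2 + A^-4; d^3 = -A^6 - 3*A^2 - 3*A^-2 - A^-6; d^4 = A^8 + 4*A^4 + 6 + 4*A^-4 + A^-8; d^5 = -A^10 - 5*A^6 - 10*A^2 - 10*A^-2 - 5*A^-6 - A^-10.
  A^10 * (d^5) = -A^20 - 5*A^16 - 10*A^12 - 10*A^8 - 5*A^4 - 1
  A^8 * (10*d^4) = 10*A^16 + 40*A^12 + 60*A^8 + 40*A^4 + 10
  A^6 * (43*d^3 + 2*d^5) = -2*A^16 - 53*A^12 - 149*A^8 - 149*A^4 - 53 - 2*A^-4
  A^4 * (98*d^2 + 22*d^4) = 22*A^12 + 186*A^8 + 328*A^4 + 186 + 22*A^-4
  A^2 * (118*d + 88*d^3 + 4*d^5) = -4*A^12 - 108*A^8 - 422*A^4 - 422 - 108*A^-4 - 4*A^-8
  A^0 * (60 + 162*d^2 + 30*d^4) = 30*A^8 + 282*A^4 + 564 + 282*A^-4 + 30*A^-8
  A^-2 * (128*d + 79*d^3 + 3*d^5) = -3*A^8 - 94*A^4 - 395 - 395*A^-4 - 94*A^-8 - 3*A^-12
  A^-4 * (23 + 84*d^2 + 13*d^4) = 13*A^4 + 136 + 269*A^-4 + 136*A^-8 + 13*A^-12
  A^-6 * (27*d + 18*d^3) = -18 - 81*A^-4 - 81*A^-8 - 18*A^-12
  A^-8 * (2 + 8*d^2) = 8*A^-4 + 18*A^-8 + 8*A^-12
  A^-10 * (d) = -A^-8 - A^-12
Summing the groups: <K> = -A^20 + 3*A^16 - 5*A^12 + 6*A^8 - 7*A^4 + 7 - 5*A^-4 + 4*A^-8 - A^-12
Normalise by the writhe: (-A^3)^(-w) = (-A^3)^(4) = A^12, so f(A) = A^12 * <K> = -A^32 + 3*A^28 - 5*A^24 + 6*A^20 - 7*A^16 + 7*A^12 - 5*A^8 + 4*A^4 - 1.
Substitute A = t^(-1/4), i.e. A^e → t^(-e/4): V(t) = -1 + 4*t^-1 - 5*t^-2 + 7*t^-3 - 7*t^-4 + 6*t^-5 - 5*t^-6 + 3*t^-7 - t^-8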